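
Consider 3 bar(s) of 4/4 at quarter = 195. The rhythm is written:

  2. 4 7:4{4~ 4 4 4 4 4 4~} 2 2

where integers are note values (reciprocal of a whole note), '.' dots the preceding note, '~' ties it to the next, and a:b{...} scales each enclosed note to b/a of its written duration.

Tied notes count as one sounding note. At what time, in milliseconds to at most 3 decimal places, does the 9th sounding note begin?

1. 0.0ms @ 0 + 923.077ms (3)
2. 923.077ms @ 3 + 307.692ms (1)
3. 1230.769ms @ 4 + 351.648ms (8/7)
4. 1582.418ms @ 36/7 + 175.824ms (4/7)
5. 1758.242ms @ 40/7 + 175.824ms (4/7)
6. 1934.066ms @ 44/7 + 175.824ms (4/7)
7. 2109.89ms @ 48/7 + 175.824ms (4/7)
8. 2285.714ms @ 52/7 + 791.209ms (18/7)
9. 3076.923ms @ 10 + 615.385ms (2)

note 9 onset = 10b = 3076.923ms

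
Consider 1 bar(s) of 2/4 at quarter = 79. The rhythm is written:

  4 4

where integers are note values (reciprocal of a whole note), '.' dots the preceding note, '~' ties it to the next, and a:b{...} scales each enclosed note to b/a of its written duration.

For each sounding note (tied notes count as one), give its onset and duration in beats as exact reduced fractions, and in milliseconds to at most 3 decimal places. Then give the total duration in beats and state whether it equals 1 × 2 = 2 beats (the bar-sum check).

1) 0.0ms=0b +759.494ms=1b
2) 759.494ms=1b +759.494ms=1b
Σ=2b of 2 (79bpm 2/4) — PASS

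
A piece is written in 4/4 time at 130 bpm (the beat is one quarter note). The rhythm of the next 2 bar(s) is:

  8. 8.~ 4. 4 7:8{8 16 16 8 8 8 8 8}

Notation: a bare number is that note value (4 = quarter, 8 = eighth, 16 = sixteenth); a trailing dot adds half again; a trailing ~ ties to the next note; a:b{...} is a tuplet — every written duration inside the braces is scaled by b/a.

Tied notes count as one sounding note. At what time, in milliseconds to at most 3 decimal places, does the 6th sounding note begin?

note 6 onset = 34/7b = 2241.758ms

1. 0.0ms @ 0 + 346.154ms (3/4)
2. 346.154ms @ 3/4 + 1038.462ms (9/4)
3. 1384.615ms @ 3 + 461.538ms (1)
4. 1846.154ms @ 4 + 263.736ms (4/7)
5. 2109.89ms @ 32/7 + 131.868ms (2/7)
6. 2241.758ms @ 34/7 + 131.868ms (2/7)
7. 2373.626ms @ 36/7 + 263.736ms (4/7)
8. 2637.363ms @ 40/7 + 263.736ms (4/7)
9. 2901.099ms @ 44/7 + 263.736ms (4/7)
10. 3164.835ms @ 48/7 + 263.736ms (4/7)
11. 3428.571ms @ 52/7 + 263.736ms (4/7)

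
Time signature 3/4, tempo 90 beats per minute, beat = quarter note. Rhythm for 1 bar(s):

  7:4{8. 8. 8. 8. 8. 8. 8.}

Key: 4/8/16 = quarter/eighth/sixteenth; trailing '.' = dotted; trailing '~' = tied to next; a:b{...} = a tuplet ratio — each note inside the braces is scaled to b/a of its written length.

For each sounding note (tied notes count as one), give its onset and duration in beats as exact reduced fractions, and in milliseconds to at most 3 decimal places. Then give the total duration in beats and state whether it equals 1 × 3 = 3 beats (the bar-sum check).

1) 0.0ms=0b +285.714ms=3/7b
2) 285.714ms=3/7b +285.714ms=3/7b
3) 571.429ms=6/7b +285.714ms=3/7b
4) 857.143ms=9/7b +285.714ms=3/7b
5) 1142.857ms=12/7b +285.714ms=3/7b
6) 1428.571ms=15/7b +285.714ms=3/7b
7) 1714.286ms=18/7b +285.714ms=3/7b
Σ=3b of 3 (90bpm 3/4) — PASS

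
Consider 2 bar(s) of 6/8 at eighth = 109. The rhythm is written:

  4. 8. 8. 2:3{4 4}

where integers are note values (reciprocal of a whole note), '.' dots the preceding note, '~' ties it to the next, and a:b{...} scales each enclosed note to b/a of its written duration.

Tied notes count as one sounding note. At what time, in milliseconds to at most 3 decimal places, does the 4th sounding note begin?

1. 0.0ms @ 0 + 1651.376ms (3)
2. 1651.376ms @ 3 + 825.688ms (3/2)
3. 2477.064ms @ 9/2 + 825.688ms (3/2)
4. 3302.752ms @ 6 + 1651.376ms (3)
5. 4954.128ms @ 9 + 1651.376ms (3)

note 4 onset = 6b = 3302.752ms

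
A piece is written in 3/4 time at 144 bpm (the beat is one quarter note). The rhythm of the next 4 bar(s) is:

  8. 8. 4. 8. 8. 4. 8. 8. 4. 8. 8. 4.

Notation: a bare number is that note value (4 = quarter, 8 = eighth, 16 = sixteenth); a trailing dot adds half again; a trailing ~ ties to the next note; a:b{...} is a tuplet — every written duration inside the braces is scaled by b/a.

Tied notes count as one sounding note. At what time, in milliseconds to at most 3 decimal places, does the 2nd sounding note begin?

1. 0.0ms @ 0 + 312.5ms (3/4)
2. 312.5ms @ 3/4 + 312.5ms (3/4)
3. 625.0ms @ 3/2 + 625.0ms (3/2)
4. 1250.0ms @ 3 + 312.5ms (3/4)
5. 1562.5ms @ 15/4 + 312.5ms (3/4)
6. 1875.0ms @ 9/2 + 625.0ms (3/2)
7. 2500.0ms @ 6 + 312.5ms (3/4)
8. 2812.5ms @ 27/4 + 312.5ms (3/4)
9. 3125.0ms @ 15/2 + 625.0ms (3/2)
10. 3750.0ms @ 9 + 312.5ms (3/4)
11. 4062.5ms @ 39/4 + 312.5ms (3/4)
12. 4375.0ms @ 21/2 + 625.0ms (3/2)

note 2 onset = 3/4b = 312.5ms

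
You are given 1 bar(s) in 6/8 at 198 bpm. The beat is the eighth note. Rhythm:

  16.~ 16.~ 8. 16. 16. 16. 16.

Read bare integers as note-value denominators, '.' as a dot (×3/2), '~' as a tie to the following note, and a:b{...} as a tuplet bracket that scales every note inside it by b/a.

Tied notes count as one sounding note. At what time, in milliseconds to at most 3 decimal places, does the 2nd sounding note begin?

1. 0.0ms @ 0 + 909.091ms (3)
2. 909.091ms @ 3 + 227.273ms (3/4)
3. 1136.364ms @ 15/4 + 227.273ms (3/4)
4. 1363.636ms @ 9/2 + 227.273ms (3/4)
5. 1590.909ms @ 21/4 + 227.273ms (3/4)

note 2 onset = 3b = 909.091ms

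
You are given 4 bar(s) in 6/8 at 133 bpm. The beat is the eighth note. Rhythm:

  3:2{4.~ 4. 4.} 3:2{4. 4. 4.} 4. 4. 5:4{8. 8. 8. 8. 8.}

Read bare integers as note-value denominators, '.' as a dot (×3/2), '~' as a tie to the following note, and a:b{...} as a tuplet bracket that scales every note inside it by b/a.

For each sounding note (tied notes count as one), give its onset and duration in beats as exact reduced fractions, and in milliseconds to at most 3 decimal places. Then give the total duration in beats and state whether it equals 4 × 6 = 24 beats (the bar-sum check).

1) 0.0ms=0b +1804.511ms=4b
2) 1804.511ms=4b +902.256ms=2b
3) 2706.767ms=6b +902.256ms=2b
4) 3609.023ms=8b +902.256ms=2b
5) 4511.278ms=10b +902.256ms=2b
6) 5413.534ms=12b +1353.383ms=3b
7) 6766.917ms=15b +1353.383ms=3b
8) 8120.301ms=18b +541.353ms=6/5b
9) 8661.654ms=96/5b +541.353ms=6/5b
10) 9203.008ms=102/5b +541.353ms=6/5b
11) 9744.361ms=108/5b +541.353ms=6/5b
12) 10285.714ms=114/5b +541.353ms=6/5b
Σ=24b of 24 (133bpm 6/8) — PASS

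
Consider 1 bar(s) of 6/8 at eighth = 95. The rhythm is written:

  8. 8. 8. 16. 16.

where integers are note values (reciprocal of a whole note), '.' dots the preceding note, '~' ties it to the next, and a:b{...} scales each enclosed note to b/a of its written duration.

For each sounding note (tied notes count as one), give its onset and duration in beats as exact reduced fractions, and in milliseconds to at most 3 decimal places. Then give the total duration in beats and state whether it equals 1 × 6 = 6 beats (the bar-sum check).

1) 0.0ms=0b +947.368ms=3/2b
2) 947.368ms=3/2b +947.368ms=3/2b
3) 1894.737ms=3b +947.368ms=3/2b
4) 2842.105ms=9/2b +473.684ms=3/4b
5) 3315.789ms=21/4b +473.684ms=3/4b
Σ=6b of 6 (95bpm 6/8) — PASS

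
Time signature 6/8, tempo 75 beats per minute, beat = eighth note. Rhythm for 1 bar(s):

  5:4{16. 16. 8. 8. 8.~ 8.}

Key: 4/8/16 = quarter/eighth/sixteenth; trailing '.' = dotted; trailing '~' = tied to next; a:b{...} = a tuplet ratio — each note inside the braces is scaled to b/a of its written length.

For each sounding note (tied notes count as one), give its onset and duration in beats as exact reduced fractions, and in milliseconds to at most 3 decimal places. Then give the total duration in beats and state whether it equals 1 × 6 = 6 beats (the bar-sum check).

1) 0.0ms=0b +480.0ms=3/5b
2) 480.0ms=3/5b +480.0ms=3/5b
3) 960.0ms=6/5b +960.0ms=6/5b
4) 1920.0ms=12/5b +960.0ms=6/5b
5) 2880.0ms=18/5b +1920.0ms=12/5b
Σ=6b of 6 (75bpm 6/8) — PASS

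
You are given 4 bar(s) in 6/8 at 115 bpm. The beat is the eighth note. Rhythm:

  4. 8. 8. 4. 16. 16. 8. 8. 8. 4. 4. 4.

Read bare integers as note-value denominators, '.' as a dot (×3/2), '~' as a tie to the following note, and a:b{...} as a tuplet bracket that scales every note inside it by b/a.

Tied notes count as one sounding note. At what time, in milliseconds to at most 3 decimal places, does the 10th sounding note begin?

1. 0.0ms @ 0 + 1565.217ms (3)
2. 1565.217ms @ 3 + 782.609ms (3/2)
3. 2347.826ms @ 9/2 + 782.609ms (3/2)
4. 3130.435ms @ 6 + 1565.217ms (3)
5. 4695.652ms @ 9 + 391.304ms (3/4)
6. 5086.957ms @ 39/4 + 391.304ms (3/4)
7. 5478.261ms @ 21/2 + 782.609ms (3/2)
8. 6260.87ms @ 12 + 782.609ms (3/2)
9. 7043.478ms @ 27/2 + 782.609ms (3/2)
10. 7826.087ms @ 15 + 1565.217ms (3)
11. 9391.304ms @ 18 + 1565.217ms (3)
12. 10956.522ms @ 21 + 1565.217ms (3)

note 10 onset = 15b = 7826.087ms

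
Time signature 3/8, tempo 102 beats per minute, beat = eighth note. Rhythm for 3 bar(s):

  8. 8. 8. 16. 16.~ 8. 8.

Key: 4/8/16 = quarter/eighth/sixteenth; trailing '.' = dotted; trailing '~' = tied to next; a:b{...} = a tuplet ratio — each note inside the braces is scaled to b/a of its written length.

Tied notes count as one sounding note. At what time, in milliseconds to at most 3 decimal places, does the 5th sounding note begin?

1. 0.0ms @ 0 + 882.353ms (3/2)
2. 882.353ms @ 3/2 + 882.353ms (3/2)
3. 1764.706ms @ 3 + 882.353ms (3/2)
4. 2647.059ms @ 9/2 + 441.176ms (3/4)
5. 3088.235ms @ 21/4 + 1323.529ms (9/4)
6. 4411.765ms @ 15/2 + 882.353ms (3/2)

note 5 onset = 21/4b = 3088.235ms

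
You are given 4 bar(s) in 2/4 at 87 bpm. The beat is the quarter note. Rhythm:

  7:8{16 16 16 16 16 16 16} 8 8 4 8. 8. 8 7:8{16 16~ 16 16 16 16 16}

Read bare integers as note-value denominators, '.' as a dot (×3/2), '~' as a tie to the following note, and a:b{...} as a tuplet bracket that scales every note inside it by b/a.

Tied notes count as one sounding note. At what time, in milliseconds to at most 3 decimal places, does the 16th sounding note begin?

1. 0.0ms @ 0 + 197.044ms (2/7)
2. 197.044ms @ 2/7 + 197.044ms (2/7)
3. 394.089ms @ 4/7 + 197.044ms (2/7)
4. 591.133ms @ 6/7 + 197.044ms (2/7)
5. 788.177ms @ 8/7 + 197.044ms (2/7)
6. 985.222ms @ 10/7 + 197.044ms (2/7)
7. 1182.266ms @ 12/7 + 197.044ms (2/7)
8. 1379.31ms @ 2 + 344.828ms (1/2)
9. 1724.138ms @ 5/2 + 344.828ms (1/2)
10. 2068.966ms @ 3 + 689.655ms (1)
11. 2758.621ms @ 4 + 517.241ms (3/4)
12. 3275.862ms @ 19/4 + 517.241ms (3/4)
13. 3793.103ms @ 11/2 + 344.828ms (1/2)
14. 4137.931ms @ 6 + 197.044ms (2/7)
15. 4334.975ms @ 44/7 + 394.089ms (4/7)
16. 4729.064ms @ 48/7 + 197.044ms (2/7)
17. 4926.108ms @ 50/7 + 197.044ms (2/7)
18. 5123.153ms @ 52/7 + 197.044ms (2/7)
19. 5320.197ms @ 54/7 + 197.044ms (2/7)

note 16 onset = 48/7b = 4729.064ms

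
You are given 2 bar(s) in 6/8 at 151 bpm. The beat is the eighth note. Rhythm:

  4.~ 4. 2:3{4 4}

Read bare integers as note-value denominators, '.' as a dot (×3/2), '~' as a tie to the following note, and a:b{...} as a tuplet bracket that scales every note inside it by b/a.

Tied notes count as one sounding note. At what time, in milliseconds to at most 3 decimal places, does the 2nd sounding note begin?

1. 0.0ms @ 0 + 2384.106ms (6)
2. 2384.106ms @ 6 + 1192.053ms (3)
3. 3576.159ms @ 9 + 1192.053ms (3)

note 2 onset = 6b = 2384.106ms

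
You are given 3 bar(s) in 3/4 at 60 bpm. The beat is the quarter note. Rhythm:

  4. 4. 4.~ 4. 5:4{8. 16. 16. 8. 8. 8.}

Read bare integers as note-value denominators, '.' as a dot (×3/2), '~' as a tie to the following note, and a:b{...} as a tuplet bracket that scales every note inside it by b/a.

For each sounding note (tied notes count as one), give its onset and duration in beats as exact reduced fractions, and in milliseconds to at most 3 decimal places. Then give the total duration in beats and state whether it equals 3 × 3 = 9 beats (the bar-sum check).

1) 0.0ms=0b +1500.0ms=3/2b
2) 1500.0ms=3/2b +1500.0ms=3/2b
3) 3000.0ms=3b +3000.0ms=3b
4) 6000.0ms=6b +600.0ms=3/5b
5) 6600.0ms=33/5b +300.0ms=3/10b
6) 6900.0ms=69/10b +300.0ms=3/10b
7) 7200.0ms=36/5b +600.0ms=3/5b
8) 7800.0ms=39/5b +600.0ms=3/5b
9) 8400.0ms=42/5b +600.0ms=3/5b
Σ=9b of 9 (60bpm 3/4) — PASS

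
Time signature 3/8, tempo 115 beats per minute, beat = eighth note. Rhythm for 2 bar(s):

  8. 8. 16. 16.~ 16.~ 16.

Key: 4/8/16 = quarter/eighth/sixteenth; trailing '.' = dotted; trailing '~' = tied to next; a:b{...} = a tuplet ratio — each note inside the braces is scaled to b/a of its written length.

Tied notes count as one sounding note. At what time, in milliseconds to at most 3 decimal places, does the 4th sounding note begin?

note 4 onset = 15/4b = 1956.522ms

1. 0.0ms @ 0 + 782.609ms (3/2)
2. 782.609ms @ 3/2 + 782.609ms (3/2)
3. 1565.217ms @ 3 + 391.304ms (3/4)
4. 1956.522ms @ 15/4 + 1173.913ms (9/4)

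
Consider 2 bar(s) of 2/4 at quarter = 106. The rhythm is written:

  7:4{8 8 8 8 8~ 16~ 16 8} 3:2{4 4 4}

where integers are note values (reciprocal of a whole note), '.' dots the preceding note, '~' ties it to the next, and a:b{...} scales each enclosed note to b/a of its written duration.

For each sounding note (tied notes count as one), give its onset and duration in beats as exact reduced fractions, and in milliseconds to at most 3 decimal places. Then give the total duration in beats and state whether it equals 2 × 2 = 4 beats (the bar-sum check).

1) 0.0ms=0b +161.725ms=2/7b
2) 161.725ms=2/7b +161.725ms=2/7b
3) 323.45ms=4/7b +161.725ms=2/7b
4) 485.175ms=6/7b +161.725ms=2/7b
5) 646.9ms=8/7b +323.45ms=4/7b
6) 970.35ms=12/7b +161.725ms=2/7b
7) 1132.075ms=2b +377.358ms=2/3b
8) 1509.434ms=8/3b +377.358ms=2/3b
9) 1886.792ms=10/3b +377.358ms=2/3b
Σ=4b of 4 (106bpm 2/4) — PASS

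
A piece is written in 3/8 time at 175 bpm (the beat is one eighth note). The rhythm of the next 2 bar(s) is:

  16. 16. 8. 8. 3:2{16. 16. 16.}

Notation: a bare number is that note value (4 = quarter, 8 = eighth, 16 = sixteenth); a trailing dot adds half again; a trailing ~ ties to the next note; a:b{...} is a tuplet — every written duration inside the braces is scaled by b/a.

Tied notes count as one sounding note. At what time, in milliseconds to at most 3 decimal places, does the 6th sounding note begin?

note 6 onset = 5b = 1714.286ms

1. 0.0ms @ 0 + 257.143ms (3/4)
2. 257.143ms @ 3/4 + 257.143ms (3/4)
3. 514.286ms @ 3/2 + 514.286ms (3/2)
4. 1028.571ms @ 3 + 514.286ms (3/2)
5. 1542.857ms @ 9/2 + 171.429ms (1/2)
6. 1714.286ms @ 5 + 171.429ms (1/2)
7. 1885.714ms @ 11/2 + 171.429ms (1/2)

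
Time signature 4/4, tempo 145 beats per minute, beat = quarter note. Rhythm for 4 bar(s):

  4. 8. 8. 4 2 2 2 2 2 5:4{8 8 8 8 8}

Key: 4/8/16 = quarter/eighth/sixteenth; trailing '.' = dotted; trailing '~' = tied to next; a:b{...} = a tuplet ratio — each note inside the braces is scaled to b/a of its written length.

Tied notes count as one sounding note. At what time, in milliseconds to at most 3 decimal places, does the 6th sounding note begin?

note 6 onset = 6b = 2482.759ms

1. 0.0ms @ 0 + 620.69ms (3/2)
2. 620.69ms @ 3/2 + 310.345ms (3/4)
3. 931.034ms @ 9/4 + 310.345ms (3/4)
4. 1241.379ms @ 3 + 413.793ms (1)
5. 1655.172ms @ 4 + 827.586ms (2)
6. 2482.759ms @ 6 + 827.586ms (2)
7. 3310.345ms @ 8 + 827.586ms (2)
8. 4137.931ms @ 10 + 827.586ms (2)
9. 4965.517ms @ 12 + 827.586ms (2)
10. 5793.103ms @ 14 + 165.517ms (2/5)
11. 5958.621ms @ 72/5 + 165.517ms (2/5)
12. 6124.138ms @ 74/5 + 165.517ms (2/5)
13. 6289.655ms @ 76/5 + 165.517ms (2/5)
14. 6455.172ms @ 78/5 + 165.517ms (2/5)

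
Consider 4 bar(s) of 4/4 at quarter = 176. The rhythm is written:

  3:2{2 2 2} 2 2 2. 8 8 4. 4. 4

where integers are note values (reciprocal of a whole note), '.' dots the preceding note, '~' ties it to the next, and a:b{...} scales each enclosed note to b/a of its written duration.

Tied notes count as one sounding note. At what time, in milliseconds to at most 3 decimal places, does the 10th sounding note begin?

note 10 onset = 27/2b = 4602.273ms

1. 0.0ms @ 0 + 454.545ms (4/3)
2. 454.545ms @ 4/3 + 454.545ms (4/3)
3. 909.091ms @ 8/3 + 454.545ms (4/3)
4. 1363.636ms @ 4 + 681.818ms (2)
5. 2045.455ms @ 6 + 681.818ms (2)
6. 2727.273ms @ 8 + 1022.727ms (3)
7. 3750.0ms @ 11 + 170.455ms (1/2)
8. 3920.455ms @ 23/2 + 170.455ms (1/2)
9. 4090.909ms @ 12 + 511.364ms (3/2)
10. 4602.273ms @ 27/2 + 511.364ms (3/2)
11. 5113.636ms @ 15 + 340.909ms (1)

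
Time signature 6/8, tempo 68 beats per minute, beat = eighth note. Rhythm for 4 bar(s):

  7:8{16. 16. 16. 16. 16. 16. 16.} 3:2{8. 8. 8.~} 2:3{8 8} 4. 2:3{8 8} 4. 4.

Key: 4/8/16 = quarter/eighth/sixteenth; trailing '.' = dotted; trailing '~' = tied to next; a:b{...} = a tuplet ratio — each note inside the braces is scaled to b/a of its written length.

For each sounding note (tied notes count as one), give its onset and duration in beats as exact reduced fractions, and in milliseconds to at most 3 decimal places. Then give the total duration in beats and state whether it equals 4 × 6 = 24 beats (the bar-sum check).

1) 0.0ms=0b +756.303ms=6/7b
2) 756.303ms=6/7b +756.303ms=6/7b
3) 1512.605ms=12/7b +756.303ms=6/7b
4) 2268.908ms=18/7b +756.303ms=6/7b
5) 3025.21ms=24/7b +756.303ms=6/7b
6) 3781.513ms=30/7b +756.303ms=6/7b
7) 4537.815ms=36/7b +756.303ms=6/7b
8) 5294.118ms=6b +882.353ms=1b
9) 6176.471ms=7b +882.353ms=1b
10) 7058.824ms=8b +2205.882ms=5/2b
11) 9264.706ms=21/2b +1323.529ms=3/2b
12) 10588.235ms=12b +2647.059ms=3b
13) 13235.294ms=15b +1323.529ms=3/2b
14) 14558.824ms=33/2b +1323.529ms=3/2b
15) 15882.353ms=18b +2647.059ms=3b
16) 18529.412ms=21b +2647.059ms=3b
Σ=24b of 24 (68bpm 6/8) — PASS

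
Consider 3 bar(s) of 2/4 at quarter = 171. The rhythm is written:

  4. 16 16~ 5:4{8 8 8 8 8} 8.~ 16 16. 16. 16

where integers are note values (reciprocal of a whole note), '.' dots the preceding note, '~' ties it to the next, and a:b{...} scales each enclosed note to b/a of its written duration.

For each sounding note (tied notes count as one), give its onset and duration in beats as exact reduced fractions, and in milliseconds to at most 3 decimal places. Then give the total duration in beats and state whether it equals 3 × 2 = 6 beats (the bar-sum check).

1) 0.0ms=0b +526.316ms=3/2b
2) 526.316ms=3/2b +87.719ms=1/4b
3) 614.035ms=7/4b +228.07ms=13/20b
4) 842.105ms=12/5b +140.351ms=2/5b
5) 982.456ms=14/5b +140.351ms=2/5b
6) 1122.807ms=16/5b +140.351ms=2/5b
7) 1263.158ms=18/5b +140.351ms=2/5b
8) 1403.509ms=4b +350.877ms=1b
9) 1754.386ms=5b +131.579ms=3/8b
10) 1885.965ms=43/8b +131.579ms=3/8b
11) 2017.544ms=23/4b +87.719ms=1/4b
Σ=6b of 6 (171bpm 2/4) — PASS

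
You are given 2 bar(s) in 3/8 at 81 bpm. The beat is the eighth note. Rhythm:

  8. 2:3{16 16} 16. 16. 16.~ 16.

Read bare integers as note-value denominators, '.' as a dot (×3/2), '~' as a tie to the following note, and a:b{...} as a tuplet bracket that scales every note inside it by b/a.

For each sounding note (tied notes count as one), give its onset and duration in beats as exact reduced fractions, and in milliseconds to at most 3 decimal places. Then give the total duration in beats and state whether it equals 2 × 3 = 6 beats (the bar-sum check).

1) 0.0ms=0b +1111.111ms=3/2b
2) 1111.111ms=3/2b +555.556ms=3/4b
3) 1666.667ms=9/4b +555.556ms=3/4b
4) 2222.222ms=3b +555.556ms=3/4b
5) 2777.778ms=15/4b +555.556ms=3/4b
6) 3333.333ms=9/2b +1111.111ms=3/2b
Σ=6b of 6 (81bpm 3/8) — PASS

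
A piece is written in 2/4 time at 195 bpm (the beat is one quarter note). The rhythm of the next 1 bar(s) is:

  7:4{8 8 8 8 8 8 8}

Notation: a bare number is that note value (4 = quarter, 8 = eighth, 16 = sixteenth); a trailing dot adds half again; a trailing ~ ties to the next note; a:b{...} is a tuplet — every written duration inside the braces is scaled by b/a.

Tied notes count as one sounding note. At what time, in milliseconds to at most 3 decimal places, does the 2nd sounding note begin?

1. 0.0ms @ 0 + 87.912ms (2/7)
2. 87.912ms @ 2/7 + 87.912ms (2/7)
3. 175.824ms @ 4/7 + 87.912ms (2/7)
4. 263.736ms @ 6/7 + 87.912ms (2/7)
5. 351.648ms @ 8/7 + 87.912ms (2/7)
6. 439.56ms @ 10/7 + 87.912ms (2/7)
7. 527.473ms @ 12/7 + 87.912ms (2/7)

note 2 onset = 2/7b = 87.912ms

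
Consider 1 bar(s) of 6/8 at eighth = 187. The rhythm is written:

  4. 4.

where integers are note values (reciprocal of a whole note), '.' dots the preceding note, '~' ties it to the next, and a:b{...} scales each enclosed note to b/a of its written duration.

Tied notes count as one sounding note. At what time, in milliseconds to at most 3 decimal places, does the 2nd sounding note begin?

1. 0.0ms @ 0 + 962.567ms (3)
2. 962.567ms @ 3 + 962.567ms (3)

note 2 onset = 3b = 962.567ms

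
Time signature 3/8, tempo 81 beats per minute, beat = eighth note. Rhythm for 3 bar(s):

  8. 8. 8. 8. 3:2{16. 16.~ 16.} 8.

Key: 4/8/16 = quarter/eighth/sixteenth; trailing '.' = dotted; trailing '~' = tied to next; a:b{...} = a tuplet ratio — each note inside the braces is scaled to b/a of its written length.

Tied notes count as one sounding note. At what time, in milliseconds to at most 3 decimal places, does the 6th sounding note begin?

note 6 onset = 13/2b = 4814.815ms

1. 0.0ms @ 0 + 1111.111ms (3/2)
2. 1111.111ms @ 3/2 + 1111.111ms (3/2)
3. 2222.222ms @ 3 + 1111.111ms (3/2)
4. 3333.333ms @ 9/2 + 1111.111ms (3/2)
5. 4444.444ms @ 6 + 370.37ms (1/2)
6. 4814.815ms @ 13/2 + 740.741ms (1)
7. 5555.556ms @ 15/2 + 1111.111ms (3/2)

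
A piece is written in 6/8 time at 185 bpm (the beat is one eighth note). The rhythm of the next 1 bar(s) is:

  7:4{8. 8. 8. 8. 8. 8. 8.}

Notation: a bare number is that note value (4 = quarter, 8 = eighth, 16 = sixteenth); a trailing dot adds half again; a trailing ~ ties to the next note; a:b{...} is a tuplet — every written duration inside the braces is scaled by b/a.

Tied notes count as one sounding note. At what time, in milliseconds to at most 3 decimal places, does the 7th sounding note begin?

1. 0.0ms @ 0 + 277.992ms (6/7)
2. 277.992ms @ 6/7 + 277.992ms (6/7)
3. 555.985ms @ 12/7 + 277.992ms (6/7)
4. 833.977ms @ 18/7 + 277.992ms (6/7)
5. 1111.969ms @ 24/7 + 277.992ms (6/7)
6. 1389.961ms @ 30/7 + 277.992ms (6/7)
7. 1667.954ms @ 36/7 + 277.992ms (6/7)

note 7 onset = 36/7b = 1667.954ms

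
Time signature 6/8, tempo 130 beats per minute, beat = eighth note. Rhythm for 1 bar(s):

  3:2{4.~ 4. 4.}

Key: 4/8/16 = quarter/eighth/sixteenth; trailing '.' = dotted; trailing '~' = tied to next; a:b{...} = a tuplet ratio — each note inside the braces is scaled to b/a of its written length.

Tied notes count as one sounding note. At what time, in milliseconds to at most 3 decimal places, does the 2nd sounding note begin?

note 2 onset = 4b = 1846.154ms

1. 0.0ms @ 0 + 1846.154ms (4)
2. 1846.154ms @ 4 + 923.077ms (2)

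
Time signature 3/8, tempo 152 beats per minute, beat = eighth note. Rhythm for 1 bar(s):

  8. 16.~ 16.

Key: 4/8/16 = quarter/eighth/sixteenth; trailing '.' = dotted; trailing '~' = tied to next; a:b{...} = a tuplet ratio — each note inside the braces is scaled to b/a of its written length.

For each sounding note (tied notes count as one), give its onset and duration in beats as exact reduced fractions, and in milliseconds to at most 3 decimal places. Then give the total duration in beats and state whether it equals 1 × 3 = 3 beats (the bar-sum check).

1) 0.0ms=0b +592.105ms=3/2b
2) 592.105ms=3/2b +592.105ms=3/2b
Σ=3b of 3 (152bpm 3/8) — PASS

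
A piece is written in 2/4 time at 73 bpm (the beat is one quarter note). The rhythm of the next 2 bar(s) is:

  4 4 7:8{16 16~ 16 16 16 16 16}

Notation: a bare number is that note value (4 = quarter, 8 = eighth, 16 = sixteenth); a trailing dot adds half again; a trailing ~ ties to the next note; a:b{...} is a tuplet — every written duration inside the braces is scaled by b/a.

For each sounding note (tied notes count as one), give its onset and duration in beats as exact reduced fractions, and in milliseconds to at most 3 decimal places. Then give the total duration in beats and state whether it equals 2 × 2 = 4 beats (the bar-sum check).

1) 0.0ms=0b +821.918ms=1b
2) 821.918ms=1b +821.918ms=1b
3) 1643.836ms=2b +234.834ms=2/7b
4) 1878.669ms=16/7b +469.667ms=4/7b
5) 2348.337ms=20/7b +234.834ms=2/7b
6) 2583.17ms=22/7b +234.834ms=2/7b
7) 2818.004ms=24/7b +234.834ms=2/7b
8) 3052.838ms=26/7b +234.834ms=2/7b
Σ=4b of 4 (73bpm 2/4) — PASS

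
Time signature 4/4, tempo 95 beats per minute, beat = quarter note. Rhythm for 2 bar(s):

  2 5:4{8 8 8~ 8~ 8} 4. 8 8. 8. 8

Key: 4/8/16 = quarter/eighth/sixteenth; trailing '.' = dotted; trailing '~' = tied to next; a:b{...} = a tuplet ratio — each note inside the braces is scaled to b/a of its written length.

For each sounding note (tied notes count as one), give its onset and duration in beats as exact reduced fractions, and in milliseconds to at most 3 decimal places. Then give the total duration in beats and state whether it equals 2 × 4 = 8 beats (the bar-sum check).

1) 0.0ms=0b +1263.158ms=2b
2) 1263.158ms=2b +252.632ms=2/5b
3) 1515.789ms=12/5b +252.632ms=2/5b
4) 1768.421ms=14/5b +757.895ms=6/5b
5) 2526.316ms=4b +947.368ms=3/2b
6) 3473.684ms=11/2b +315.789ms=1/2b
7) 3789.474ms=6b +473.684ms=3/4b
8) 4263.158ms=27/4b +473.684ms=3/4b
9) 4736.842ms=15/2b +315.789ms=1/2b
Σ=8b of 8 (95bpm 4/4) — PASS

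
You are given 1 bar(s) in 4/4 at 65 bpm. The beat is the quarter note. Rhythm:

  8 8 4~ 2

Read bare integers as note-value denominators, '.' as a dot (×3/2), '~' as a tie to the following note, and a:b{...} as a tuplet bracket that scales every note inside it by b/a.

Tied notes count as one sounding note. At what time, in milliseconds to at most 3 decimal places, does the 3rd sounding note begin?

1. 0.0ms @ 0 + 461.538ms (1/2)
2. 461.538ms @ 1/2 + 461.538ms (1/2)
3. 923.077ms @ 1 + 2769.231ms (3)

note 3 onset = 1b = 923.077ms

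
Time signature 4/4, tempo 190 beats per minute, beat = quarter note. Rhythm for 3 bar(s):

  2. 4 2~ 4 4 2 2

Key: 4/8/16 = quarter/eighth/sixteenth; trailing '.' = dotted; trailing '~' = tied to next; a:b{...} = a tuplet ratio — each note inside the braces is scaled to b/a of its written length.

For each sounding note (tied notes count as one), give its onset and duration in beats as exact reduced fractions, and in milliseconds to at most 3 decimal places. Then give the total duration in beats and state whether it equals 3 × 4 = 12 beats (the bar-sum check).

1) 0.0ms=0b +947.368ms=3b
2) 947.368ms=3b +315.789ms=1b
3) 1263.158ms=4b +947.368ms=3b
4) 2210.526ms=7b +315.789ms=1b
5) 2526.316ms=8b +631.579ms=2b
6) 3157.895ms=10b +631.579ms=2b
Σ=12b of 12 (190bpm 4/4) — PASS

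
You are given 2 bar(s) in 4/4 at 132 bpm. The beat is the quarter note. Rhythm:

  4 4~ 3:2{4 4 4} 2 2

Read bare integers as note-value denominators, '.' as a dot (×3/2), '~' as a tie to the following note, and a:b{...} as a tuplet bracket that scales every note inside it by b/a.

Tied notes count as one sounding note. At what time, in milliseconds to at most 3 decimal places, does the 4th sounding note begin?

1. 0.0ms @ 0 + 454.545ms (1)
2. 454.545ms @ 1 + 757.576ms (5/3)
3. 1212.121ms @ 8/3 + 303.03ms (2/3)
4. 1515.152ms @ 10/3 + 303.03ms (2/3)
5. 1818.182ms @ 4 + 909.091ms (2)
6. 2727.273ms @ 6 + 909.091ms (2)

note 4 onset = 10/3b = 1515.152ms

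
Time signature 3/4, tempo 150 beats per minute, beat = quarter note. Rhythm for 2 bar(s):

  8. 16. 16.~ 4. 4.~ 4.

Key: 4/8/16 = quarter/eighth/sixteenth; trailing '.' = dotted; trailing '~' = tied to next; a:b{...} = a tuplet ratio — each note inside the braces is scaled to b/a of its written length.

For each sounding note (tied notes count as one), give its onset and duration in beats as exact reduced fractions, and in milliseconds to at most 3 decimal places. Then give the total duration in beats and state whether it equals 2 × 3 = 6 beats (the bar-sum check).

1) 0.0ms=0b +300.0ms=3/4b
2) 300.0ms=3/4b +150.0ms=3/8b
3) 450.0ms=9/8b +750.0ms=15/8b
4) 1200.0ms=3b +1200.0ms=3b
Σ=6b of 6 (150bpm 3/4) — PASS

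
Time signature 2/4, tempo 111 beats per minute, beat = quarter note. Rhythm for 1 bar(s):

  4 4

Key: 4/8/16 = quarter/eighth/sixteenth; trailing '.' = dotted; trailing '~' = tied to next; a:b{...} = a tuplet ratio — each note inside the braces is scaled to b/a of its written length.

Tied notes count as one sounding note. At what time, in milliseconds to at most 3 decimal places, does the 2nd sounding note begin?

1. 0.0ms @ 0 + 540.541ms (1)
2. 540.541ms @ 1 + 540.541ms (1)

note 2 onset = 1b = 540.541ms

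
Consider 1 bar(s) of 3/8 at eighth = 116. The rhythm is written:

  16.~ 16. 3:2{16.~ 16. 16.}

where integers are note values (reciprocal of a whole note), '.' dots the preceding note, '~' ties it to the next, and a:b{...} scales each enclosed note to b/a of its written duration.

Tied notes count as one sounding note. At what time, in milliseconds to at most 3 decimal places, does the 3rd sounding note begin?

note 3 onset = 5/2b = 1293.103ms

1. 0.0ms @ 0 + 775.862ms (3/2)
2. 775.862ms @ 3/2 + 517.241ms (1)
3. 1293.103ms @ 5/2 + 258.621ms (1/2)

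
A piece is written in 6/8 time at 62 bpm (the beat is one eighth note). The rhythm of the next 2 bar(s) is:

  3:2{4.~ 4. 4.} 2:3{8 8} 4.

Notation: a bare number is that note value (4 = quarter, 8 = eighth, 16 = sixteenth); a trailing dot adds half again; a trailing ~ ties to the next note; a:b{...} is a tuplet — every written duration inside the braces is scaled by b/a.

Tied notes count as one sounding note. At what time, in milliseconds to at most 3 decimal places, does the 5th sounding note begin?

1. 0.0ms @ 0 + 3870.968ms (4)
2. 3870.968ms @ 4 + 1935.484ms (2)
3. 5806.452ms @ 6 + 1451.613ms (3/2)
4. 7258.065ms @ 15/2 + 1451.613ms (3/2)
5. 8709.677ms @ 9 + 2903.226ms (3)

note 5 onset = 9b = 8709.677ms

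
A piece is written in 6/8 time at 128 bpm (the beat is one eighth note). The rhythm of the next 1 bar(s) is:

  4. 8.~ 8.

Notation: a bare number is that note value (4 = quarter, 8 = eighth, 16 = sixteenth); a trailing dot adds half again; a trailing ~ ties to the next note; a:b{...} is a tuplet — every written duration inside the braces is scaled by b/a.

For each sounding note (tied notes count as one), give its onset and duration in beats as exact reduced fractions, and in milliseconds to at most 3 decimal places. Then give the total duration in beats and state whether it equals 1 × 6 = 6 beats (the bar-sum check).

1) 0.0ms=0b +1406.25ms=3b
2) 1406.25ms=3b +1406.25ms=3b
Σ=6b of 6 (128bpm 6/8) — PASS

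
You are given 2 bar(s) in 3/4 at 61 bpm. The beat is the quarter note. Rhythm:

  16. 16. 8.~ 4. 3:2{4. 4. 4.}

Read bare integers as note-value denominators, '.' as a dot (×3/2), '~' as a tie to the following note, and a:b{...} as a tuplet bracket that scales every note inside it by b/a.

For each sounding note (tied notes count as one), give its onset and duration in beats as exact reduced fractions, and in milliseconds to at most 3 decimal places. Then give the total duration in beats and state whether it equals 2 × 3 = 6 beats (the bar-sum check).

1) 0.0ms=0b +368.852ms=3/8b
2) 368.852ms=3/8b +368.852ms=3/8b
3) 737.705ms=3/4b +2213.115ms=9/4b
4) 2950.82ms=3b +983.607ms=1b
5) 3934.426ms=4b +983.607ms=1b
6) 4918.033ms=5b +983.607ms=1b
Σ=6b of 6 (61bpm 3/4) — PASS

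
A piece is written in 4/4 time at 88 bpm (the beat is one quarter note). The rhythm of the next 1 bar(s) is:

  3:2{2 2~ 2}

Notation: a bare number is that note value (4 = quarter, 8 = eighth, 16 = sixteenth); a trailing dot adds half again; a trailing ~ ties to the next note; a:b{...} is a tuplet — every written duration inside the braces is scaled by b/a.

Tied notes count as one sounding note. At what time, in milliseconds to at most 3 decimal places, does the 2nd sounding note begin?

note 2 onset = 4/3b = 909.091ms

1. 0.0ms @ 0 + 909.091ms (4/3)
2. 909.091ms @ 4/3 + 1818.182ms (8/3)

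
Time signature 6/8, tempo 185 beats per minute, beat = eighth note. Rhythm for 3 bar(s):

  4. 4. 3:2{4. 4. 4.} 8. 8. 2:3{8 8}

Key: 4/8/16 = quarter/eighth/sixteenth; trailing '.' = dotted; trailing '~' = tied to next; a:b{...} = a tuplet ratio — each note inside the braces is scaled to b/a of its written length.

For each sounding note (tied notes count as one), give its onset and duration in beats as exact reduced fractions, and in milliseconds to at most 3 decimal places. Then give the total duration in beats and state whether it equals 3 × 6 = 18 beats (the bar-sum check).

1) 0.0ms=0b +972.973ms=3b
2) 972.973ms=3b +972.973ms=3b
3) 1945.946ms=6b +648.649ms=2b
4) 2594.595ms=8b +648.649ms=2b
5) 3243.243ms=10b +648.649ms=2b
6) 3891.892ms=12b +486.486ms=3/2b
7) 4378.378ms=27/2b +486.486ms=3/2b
8) 4864.865ms=15b +486.486ms=3/2b
9) 5351.351ms=33/2b +486.486ms=3/2b
Σ=18b of 18 (185bpm 6/8) — PASS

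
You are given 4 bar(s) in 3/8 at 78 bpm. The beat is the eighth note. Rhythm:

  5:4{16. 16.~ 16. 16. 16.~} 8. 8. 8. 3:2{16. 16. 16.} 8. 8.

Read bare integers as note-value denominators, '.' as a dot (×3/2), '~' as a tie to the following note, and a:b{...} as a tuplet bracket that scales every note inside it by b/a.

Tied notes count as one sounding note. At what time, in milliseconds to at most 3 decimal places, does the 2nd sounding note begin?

note 2 onset = 3/5b = 461.538ms

1. 0.0ms @ 0 + 461.538ms (3/5)
2. 461.538ms @ 3/5 + 923.077ms (6/5)
3. 1384.615ms @ 9/5 + 461.538ms (3/5)
4. 1846.154ms @ 12/5 + 1615.385ms (21/10)
5. 3461.538ms @ 9/2 + 1153.846ms (3/2)
6. 4615.385ms @ 6 + 1153.846ms (3/2)
7. 5769.231ms @ 15/2 + 384.615ms (1/2)
8. 6153.846ms @ 8 + 384.615ms (1/2)
9. 6538.462ms @ 17/2 + 384.615ms (1/2)
10. 6923.077ms @ 9 + 1153.846ms (3/2)
11. 8076.923ms @ 21/2 + 1153.846ms (3/2)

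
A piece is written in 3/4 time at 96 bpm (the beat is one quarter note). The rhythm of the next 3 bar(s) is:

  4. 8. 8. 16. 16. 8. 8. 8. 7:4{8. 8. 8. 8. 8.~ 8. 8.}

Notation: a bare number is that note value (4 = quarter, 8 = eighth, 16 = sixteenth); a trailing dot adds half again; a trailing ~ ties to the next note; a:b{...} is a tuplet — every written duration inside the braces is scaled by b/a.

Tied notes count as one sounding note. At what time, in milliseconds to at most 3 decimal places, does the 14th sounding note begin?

1. 0.0ms @ 0 + 937.5ms (3/2)
2. 937.5ms @ 3/2 + 468.75ms (3/4)
3. 1406.25ms @ 9/4 + 468.75ms (3/4)
4. 1875.0ms @ 3 + 234.375ms (3/8)
5. 2109.375ms @ 27/8 + 234.375ms (3/8)
6. 2343.75ms @ 15/4 + 468.75ms (3/4)
7. 2812.5ms @ 9/2 + 468.75ms (3/4)
8. 3281.25ms @ 21/4 + 468.75ms (3/4)
9. 3750.0ms @ 6 + 267.857ms (3/7)
10. 4017.857ms @ 45/7 + 267.857ms (3/7)
11. 4285.714ms @ 48/7 + 267.857ms (3/7)
12. 4553.571ms @ 51/7 + 267.857ms (3/7)
13. 4821.429ms @ 54/7 + 535.714ms (6/7)
14. 5357.143ms @ 60/7 + 267.857ms (3/7)

note 14 onset = 60/7b = 5357.143ms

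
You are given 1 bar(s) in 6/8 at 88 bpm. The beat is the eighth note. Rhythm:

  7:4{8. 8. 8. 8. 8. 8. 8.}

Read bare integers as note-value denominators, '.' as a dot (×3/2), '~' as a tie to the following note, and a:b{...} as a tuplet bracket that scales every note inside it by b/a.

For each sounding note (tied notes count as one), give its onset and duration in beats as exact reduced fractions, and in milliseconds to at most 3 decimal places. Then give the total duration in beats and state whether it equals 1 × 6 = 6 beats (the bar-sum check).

1) 0.0ms=0b +584.416ms=6/7b
2) 584.416ms=6/7b +584.416ms=6/7b
3) 1168.831ms=12/7b +584.416ms=6/7b
4) 1753.247ms=18/7b +584.416ms=6/7b
5) 2337.662ms=24/7b +584.416ms=6/7b
6) 2922.078ms=30/7b +584.416ms=6/7b
7) 3506.494ms=36/7b +584.416ms=6/7b
Σ=6b of 6 (88bpm 6/8) — PASS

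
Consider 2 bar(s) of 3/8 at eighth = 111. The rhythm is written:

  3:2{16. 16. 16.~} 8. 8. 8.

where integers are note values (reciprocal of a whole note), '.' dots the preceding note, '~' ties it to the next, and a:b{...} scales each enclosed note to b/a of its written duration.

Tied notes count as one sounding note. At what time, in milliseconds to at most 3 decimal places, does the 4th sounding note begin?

1. 0.0ms @ 0 + 270.27ms (1/2)
2. 270.27ms @ 1/2 + 270.27ms (1/2)
3. 540.541ms @ 1 + 1081.081ms (2)
4. 1621.622ms @ 3 + 810.811ms (3/2)
5. 2432.432ms @ 9/2 + 810.811ms (3/2)

note 4 onset = 3b = 1621.622ms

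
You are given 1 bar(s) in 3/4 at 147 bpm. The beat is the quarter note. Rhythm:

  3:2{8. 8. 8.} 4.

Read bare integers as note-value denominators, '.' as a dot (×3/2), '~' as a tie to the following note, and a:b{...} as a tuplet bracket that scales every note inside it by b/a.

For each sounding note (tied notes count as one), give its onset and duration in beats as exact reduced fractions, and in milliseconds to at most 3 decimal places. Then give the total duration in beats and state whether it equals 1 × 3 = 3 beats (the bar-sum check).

1) 0.0ms=0b +204.082ms=1/2b
2) 204.082ms=1/2b +204.082ms=1/2b
3) 408.163ms=1b +204.082ms=1/2b
4) 612.245ms=3/2b +612.245ms=3/2b
Σ=3b of 3 (147bpm 3/4) — PASS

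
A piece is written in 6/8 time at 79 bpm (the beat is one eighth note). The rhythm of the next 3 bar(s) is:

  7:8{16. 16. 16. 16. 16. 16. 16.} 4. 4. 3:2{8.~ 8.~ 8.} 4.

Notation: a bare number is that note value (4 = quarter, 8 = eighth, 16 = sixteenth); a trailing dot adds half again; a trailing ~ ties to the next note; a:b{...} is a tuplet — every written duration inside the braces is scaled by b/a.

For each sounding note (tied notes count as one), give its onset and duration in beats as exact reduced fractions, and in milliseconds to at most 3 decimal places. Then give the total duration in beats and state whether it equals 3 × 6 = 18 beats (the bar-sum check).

1) 0.0ms=0b +650.995ms=6/7b
2) 650.995ms=6/7b +650.995ms=6/7b
3) 1301.989ms=12/7b +650.995ms=6/7b
4) 1952.984ms=18/7b +650.995ms=6/7b
5) 2603.978ms=24/7b +650.995ms=6/7b
6) 3254.973ms=30/7b +650.995ms=6/7b
7) 3905.967ms=36/7b +650.995ms=6/7b
8) 4556.962ms=6b +2278.481ms=3b
9) 6835.443ms=9b +2278.481ms=3b
10) 9113.924ms=12b +2278.481ms=3b
11) 11392.405ms=15b +2278.481ms=3b
Σ=18b of 18 (79bpm 6/8) — PASS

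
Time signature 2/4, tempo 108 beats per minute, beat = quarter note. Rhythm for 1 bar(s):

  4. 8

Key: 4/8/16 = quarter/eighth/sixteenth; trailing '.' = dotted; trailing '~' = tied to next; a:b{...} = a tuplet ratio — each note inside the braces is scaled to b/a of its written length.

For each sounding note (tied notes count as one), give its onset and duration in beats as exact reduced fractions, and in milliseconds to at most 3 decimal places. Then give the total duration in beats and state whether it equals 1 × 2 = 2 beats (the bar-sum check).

1) 0.0ms=0b +833.333ms=3/2b
2) 833.333ms=3/2b +277.778ms=1/2b
Σ=2b of 2 (108bpm 2/4) — PASS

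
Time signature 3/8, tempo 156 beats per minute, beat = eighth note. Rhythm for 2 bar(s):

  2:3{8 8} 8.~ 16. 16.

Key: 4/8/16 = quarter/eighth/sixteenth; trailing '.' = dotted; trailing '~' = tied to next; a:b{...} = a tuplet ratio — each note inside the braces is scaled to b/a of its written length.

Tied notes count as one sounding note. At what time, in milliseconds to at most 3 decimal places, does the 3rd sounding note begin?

1. 0.0ms @ 0 + 576.923ms (3/2)
2. 576.923ms @ 3/2 + 576.923ms (3/2)
3. 1153.846ms @ 3 + 865.385ms (9/4)
4. 2019.231ms @ 21/4 + 288.462ms (3/4)

note 3 onset = 3b = 1153.846ms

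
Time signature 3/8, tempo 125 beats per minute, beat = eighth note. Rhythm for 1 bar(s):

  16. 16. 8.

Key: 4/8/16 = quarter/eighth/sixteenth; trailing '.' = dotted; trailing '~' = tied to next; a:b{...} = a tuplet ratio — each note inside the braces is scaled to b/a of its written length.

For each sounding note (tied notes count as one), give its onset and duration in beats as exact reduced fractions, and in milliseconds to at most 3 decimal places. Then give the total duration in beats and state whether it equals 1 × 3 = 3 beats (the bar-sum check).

1) 0.0ms=0b +360.0ms=3/4b
2) 360.0ms=3/4b +360.0ms=3/4b
3) 720.0ms=3/2b +720.0ms=3/2b
Σ=3b of 3 (125bpm 3/8) — PASS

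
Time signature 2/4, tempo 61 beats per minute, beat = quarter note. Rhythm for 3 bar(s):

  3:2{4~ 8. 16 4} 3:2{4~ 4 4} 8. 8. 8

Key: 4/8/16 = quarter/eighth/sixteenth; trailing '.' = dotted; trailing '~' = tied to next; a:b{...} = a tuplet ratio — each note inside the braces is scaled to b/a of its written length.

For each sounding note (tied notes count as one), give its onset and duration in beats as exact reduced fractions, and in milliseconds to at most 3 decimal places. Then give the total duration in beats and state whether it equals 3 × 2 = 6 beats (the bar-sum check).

1) 0.0ms=0b +1147.541ms=7/6b
2) 1147.541ms=7/6b +163.934ms=1/6b
3) 1311.475ms=4/3b +655.738ms=2/3b
4) 1967.213ms=2b +1311.475ms=4/3b
5) 3278.689ms=10/3b +655.738ms=2/3b
6) 3934.426ms=4b +737.705ms=3/4b
7) 4672.131ms=19/4b +737.705ms=3/4b
8) 5409.836ms=11/2b +491.803ms=1/2b
Σ=6b of 6 (61bpm 2/4) — PASS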